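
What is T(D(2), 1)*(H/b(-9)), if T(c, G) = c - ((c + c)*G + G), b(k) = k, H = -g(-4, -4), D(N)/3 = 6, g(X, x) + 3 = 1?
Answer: 38/9 ≈ 4.2222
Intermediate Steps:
g(X, x) = -2 (g(X, x) = -3 + 1 = -2)
D(N) = 18 (D(N) = 3*6 = 18)
H = 2 (H = -1*(-2) = 2)
T(c, G) = c - G - 2*G*c (T(c, G) = c - ((2*c)*G + G) = c - (2*G*c + G) = c - (G + 2*G*c) = c + (-G - 2*G*c) = c - G - 2*G*c)
T(D(2), 1)*(H/b(-9)) = (18 - 1*1 - 2*1*18)*(2/(-9)) = (18 - 1 - 36)*(2*(-⅑)) = -19*(-2/9) = 38/9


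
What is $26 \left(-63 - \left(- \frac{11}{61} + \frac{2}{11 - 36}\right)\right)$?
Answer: $- \frac{2487628}{1525} \approx -1631.2$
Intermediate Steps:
$26 \left(-63 - \left(- \frac{11}{61} + \frac{2}{11 - 36}\right)\right) = 26 \left(-63 - \left(- \frac{11}{61} + \frac{2}{-25}\right)\right) = 26 \left(-63 + \left(\frac{11}{61} - - \frac{2}{25}\right)\right) = 26 \left(-63 + \left(\frac{11}{61} + \frac{2}{25}\right)\right) = 26 \left(-63 + \frac{397}{1525}\right) = 26 \left(- \frac{95678}{1525}\right) = - \frac{2487628}{1525}$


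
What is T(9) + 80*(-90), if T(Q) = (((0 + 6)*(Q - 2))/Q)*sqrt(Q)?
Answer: -7186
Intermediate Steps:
T(Q) = (-12 + 6*Q)/sqrt(Q) (T(Q) = ((6*(-2 + Q))/Q)*sqrt(Q) = ((-12 + 6*Q)/Q)*sqrt(Q) = (-12 + 6*Q)/sqrt(Q))
T(9) + 80*(-90) = 6*(-2 + 9)/sqrt(9) + 80*(-90) = 6*(1/3)*7 - 7200 = 14 - 7200 = -7186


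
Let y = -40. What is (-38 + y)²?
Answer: 6084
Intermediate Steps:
(-38 + y)² = (-38 - 40)² = (-78)² = 6084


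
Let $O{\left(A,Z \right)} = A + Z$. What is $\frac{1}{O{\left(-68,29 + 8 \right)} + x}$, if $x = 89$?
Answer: $\frac{1}{58} \approx 0.017241$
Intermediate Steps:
$\frac{1}{O{\left(-68,29 + 8 \right)} + x} = \frac{1}{\left(-68 + \left(29 + 8\right)\right) + 89} = \frac{1}{\left(-68 + 37\right) + 89} = \frac{1}{-31 + 89} = \frac{1}{58}$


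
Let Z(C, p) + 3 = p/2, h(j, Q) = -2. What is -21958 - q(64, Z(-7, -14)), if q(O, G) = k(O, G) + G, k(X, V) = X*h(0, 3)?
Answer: -21820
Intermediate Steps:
Z(C, p) = -3 + p/2
k(X, V) = -2*X (k(X, V) = X*(-2) = -2*X)
q(O, G) = G - 2*O (q(O, G) = -2*O + G = G - 2*O)
-21958 - q(64, Z(-7, -14)) = -21958 - ((-3 + (½)*(-14)) - 2*64) = -21958 - ((-3 - 7) - 128) = -21958 - (-10 - 128) = -21958 - 1*(-138) = -21958 + 138 = -21820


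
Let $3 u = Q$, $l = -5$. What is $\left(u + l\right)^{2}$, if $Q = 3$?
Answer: $16$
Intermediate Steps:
$u = 1$ ($u = \frac{1}{3} \cdot 3 = 1$)
$\left(u + l\right)^{2} = \left(1 - 5\right)^{2} = \left(-4\right)^{2} = 16$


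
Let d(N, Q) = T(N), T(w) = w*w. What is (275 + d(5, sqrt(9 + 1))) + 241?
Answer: 541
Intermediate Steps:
T(w) = w**2
d(N, Q) = N**2
(275 + d(5, sqrt(9 + 1))) + 241 = (275 + 5**2) + 241 = (275 + 25) + 241 = 300 + 241 = 541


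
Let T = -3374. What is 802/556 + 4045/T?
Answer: 57116/234493 ≈ 0.24357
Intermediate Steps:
802/556 + 4045/T = 802/556 + 4045/(-3374) = 802*(1/556) + 4045*(-1/3374) = 401/278 - 4045/3374 = 57116/234493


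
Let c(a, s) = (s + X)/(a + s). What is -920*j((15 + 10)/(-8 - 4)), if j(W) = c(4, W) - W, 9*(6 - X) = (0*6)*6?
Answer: -11390/3 ≈ -3796.7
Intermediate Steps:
X = 6 (X = 6 - 0*6*6/9 = 6 - 0*6 = 6 - 1/9*0 = 6 + 0 = 6)
c(a, s) = (6 + s)/(a + s) (c(a, s) = (s + 6)/(a + s) = (6 + s)/(a + s))
j(W) = -W + (6 + W)/(4 + W) (j(W) = (6 + W)/(4 + W) - W = -W + (6 + W)/(4 + W))
-920*j((15 + 10)/(-8 - 4)) = -920*(6 + (15 + 10)/(-8 - 4) - (15 + 10)/(-8 - 4)*(4 + (15 + 10)/(-8 - 4)))/(4 + (15 + 10)/(-8 - 4)) = -920*(6 + 25/(-12) - 25/(-12)*(4 + 25/(-12)))/(4 + 25/(-12)) = -920*(6 + 25*(-1/12) - 25*(-1/12)*(4 + 25*(-1/12)))/(4 + 25*(-1/12)) = -920*(6 - 25/12 - 1*(-25/12)*(4 - 25/12))/(4 - 25/12) = -920*(6 - 25/12 - 1*(-25/12)*23/12)/23/12 = -480*(6 - 25/12 + 575/144) = -480*1139/144 = -920*1139/276 = -11390/3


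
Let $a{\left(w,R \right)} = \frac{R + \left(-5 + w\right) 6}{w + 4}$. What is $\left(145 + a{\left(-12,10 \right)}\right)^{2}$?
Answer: $\frac{97969}{4} \approx 24492.0$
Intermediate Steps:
$a{\left(w,R \right)} = \frac{-30 + R + 6 w}{4 + w}$ ($a{\left(w,R \right)} = \frac{R + \left(-30 + 6 w\right)}{4 + w} = \frac{-30 + R + 6 w}{4 + w}$)
$\left(145 + a{\left(-12,10 \right)}\right)^{2} = \left(145 + \frac{-30 + 10 + 6 \left(-12\right)}{4 - 12}\right)^{2} = \left(145 + \frac{-30 + 10 - 72}{-8}\right)^{2} = \left(145 - - \frac{23}{2}\right)^{2} = \left(145 + \frac{23}{2}\right)^{2} = \left(\frac{313}{2}\right)^{2} = \frac{97969}{4}$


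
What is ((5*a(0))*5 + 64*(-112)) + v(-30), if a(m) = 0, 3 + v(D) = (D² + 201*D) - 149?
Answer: -12450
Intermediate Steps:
v(D) = -152 + D² + 201*D (v(D) = -3 + ((D² + 201*D) - 149) = -3 + (-149 + D² + 201*D) = -152 + D² + 201*D)
((5*a(0))*5 + 64*(-112)) + v(-30) = ((5*0)*5 + 64*(-112)) + (-152 + (-30)² + 201*(-30)) = (0*5 - 7168) + (-152 + 900 - 6030) = (0 - 7168) - 5282 = -7168 - 5282 = -12450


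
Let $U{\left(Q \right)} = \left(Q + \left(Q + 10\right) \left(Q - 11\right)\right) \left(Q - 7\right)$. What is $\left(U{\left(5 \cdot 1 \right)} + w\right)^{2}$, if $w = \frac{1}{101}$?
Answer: $\frac{294843241}{10201} \approx 28903.0$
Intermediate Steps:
$U{\left(Q \right)} = \left(-7 + Q\right) \left(Q + \left(-11 + Q\right) \left(10 + Q\right)\right)$ ($U{\left(Q \right)} = \left(Q + \left(10 + Q\right) \left(-11 + Q\right)\right) \left(-7 + Q\right) = \left(Q + \left(-11 + Q\right) \left(10 + Q\right)\right) \left(-7 + Q\right) = \left(-7 + Q\right) \left(Q + \left(-11 + Q\right) \left(10 + Q\right)\right)$)
$w = \frac{1}{101} \approx 0.009901$
$\left(U{\left(5 \cdot 1 \right)} + w\right)^{2} = \left(\left(770 + \left(5 \cdot 1\right)^{3} - 110 \cdot 5 \cdot 1 - 7 \left(5 \cdot 1\right)^{2}\right) + \frac{1}{101}\right)^{2} = \left(\left(770 + 5^{3} - 550 - 7 \cdot 5^{2}\right) + \frac{1}{101}\right)^{2} = \left(\left(770 + 125 - 550 - 175\right) + \frac{1}{101}\right)^{2} = \left(170 + \frac{1}{101}\right)^{2} = \left(\frac{17171}{101}\right)^{2} = \frac{294843241}{10201}$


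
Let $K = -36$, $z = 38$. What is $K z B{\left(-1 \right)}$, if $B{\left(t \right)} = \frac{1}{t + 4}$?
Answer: $-456$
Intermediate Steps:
$B{\left(t \right)} = \frac{1}{4 + t}$
$K z B{\left(-1 \right)} = \frac{\left(-36\right) 38}{4 - 1} = - \frac{1368}{3} = \left(-1368\right) \frac{1}{3} = -456$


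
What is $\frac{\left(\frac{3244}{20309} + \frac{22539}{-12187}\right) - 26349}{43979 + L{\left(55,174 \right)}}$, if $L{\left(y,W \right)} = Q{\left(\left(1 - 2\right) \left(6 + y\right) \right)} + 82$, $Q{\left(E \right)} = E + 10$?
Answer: $- \frac{652194808619}{1089272950983} \approx -0.59874$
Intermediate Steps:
$Q{\left(E \right)} = 10 + E$
$L{\left(y,W \right)} = 86 - y$ ($L{\left(y,W \right)} = \left(10 + \left(1 - 2\right) \left(6 + y\right)\right) + 82 = \left(10 - \left(6 + y\right)\right) + 82 = \left(4 - y\right) + 82 = 86 - y$)
$\frac{\left(\frac{3244}{20309} + \frac{22539}{-12187}\right) - 26349}{43979 + L{\left(55,174 \right)}} = \frac{\left(\frac{3244}{20309} + \frac{22539}{-12187}\right) - 26349}{43979 + \left(86 - 55\right)} = \frac{\left(3244 \cdot \frac{1}{20309} + 22539 \left(- \frac{1}{12187}\right)\right) - 26349}{43979 + \left(86 - 55\right)} = \frac{\left(\frac{3244}{20309} - \frac{22539}{12187}\right) - 26349}{43979 + 31} = \frac{- \frac{418209923}{247505783} - 26349}{44010} = \left(- \frac{6521948086190}{247505783}\right) \frac{1}{44010} = - \frac{652194808619}{1089272950983}$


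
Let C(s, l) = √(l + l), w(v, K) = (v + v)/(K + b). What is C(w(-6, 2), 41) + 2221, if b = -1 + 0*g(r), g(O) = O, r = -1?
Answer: 2221 + √82 ≈ 2230.1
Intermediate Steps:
b = -1 (b = -1 + 0*(-1) = -1 + 0 = -1)
w(v, K) = 2*v/(-1 + K) (w(v, K) = (v + v)/(K - 1) = (2*v)/(-1 + K) = 2*v/(-1 + K))
C(s, l) = √2*√l (C(s, l) = √(2*l) = √2*√l)
C(w(-6, 2), 41) + 2221 = √2*√41 + 2221 = √82 + 2221 = 2221 + √82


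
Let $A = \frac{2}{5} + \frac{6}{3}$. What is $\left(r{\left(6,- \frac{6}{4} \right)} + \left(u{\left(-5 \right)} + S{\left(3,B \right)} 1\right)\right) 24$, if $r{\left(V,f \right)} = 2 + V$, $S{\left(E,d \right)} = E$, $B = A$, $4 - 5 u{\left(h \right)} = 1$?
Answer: $\frac{1392}{5} \approx 278.4$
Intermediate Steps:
$A = \frac{12}{5}$ ($A = 2 \cdot \frac{1}{5} + 6 \cdot \frac{1}{3} = \frac{2}{5} + 2 = \frac{12}{5} \approx 2.4$)
$u{\left(h \right)} = \frac{3}{5}$ ($u{\left(h \right)} = \frac{4}{5} - \frac{1}{5} = \frac{3}{5}$)
$B = \frac{12}{5} \approx 2.4$
$\left(r{\left(6,- \frac{6}{4} \right)} + \left(u{\left(-5 \right)} + S{\left(3,B \right)} 1\right)\right) 24 = \left(\left(2 + 6\right) + \left(\frac{3}{5} + 3 \cdot 1\right)\right) 24 = \left(8 + \left(\frac{3}{5} + 3\right)\right) 24 = \left(8 + \frac{18}{5}\right) 24 = \frac{58}{5} \cdot 24 = \frac{1392}{5}$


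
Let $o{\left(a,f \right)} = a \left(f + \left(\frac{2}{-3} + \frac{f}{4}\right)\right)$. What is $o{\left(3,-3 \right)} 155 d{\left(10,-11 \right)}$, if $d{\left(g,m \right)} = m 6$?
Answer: $\frac{271095}{2} \approx 1.3555 \cdot 10^{5}$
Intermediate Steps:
$d{\left(g,m \right)} = 6 m$
$o{\left(a,f \right)} = a \left(- \frac{2}{3} + \frac{5 f}{4}\right)$ ($o{\left(a,f \right)} = a \left(f + \left(2 \left(- \frac{1}{3}\right) + f \frac{1}{4}\right)\right) = a \left(f + \left(- \frac{2}{3} + \frac{f}{4}\right)\right) = a \left(- \frac{2}{3} + \frac{5 f}{4}\right)$)
$o{\left(3,-3 \right)} 155 d{\left(10,-11 \right)} = \frac{1}{12} \cdot 3 \left(-8 + 15 \left(-3\right)\right) 155 \cdot 6 \left(-11\right) = \frac{1}{12} \cdot 3 \left(-8 - 45\right) 155 \left(-66\right) = \frac{1}{12} \cdot 3 \left(-53\right) 155 \left(-66\right) = \left(- \frac{53}{4}\right) 155 \left(-66\right) = \left(- \frac{8215}{4}\right) \left(-66\right) = \frac{271095}{2}$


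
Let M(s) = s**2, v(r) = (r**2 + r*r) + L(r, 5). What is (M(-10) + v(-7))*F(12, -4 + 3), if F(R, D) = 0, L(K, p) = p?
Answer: 0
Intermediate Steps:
v(r) = 5 + 2*r**2 (v(r) = (r**2 + r*r) + 5 = (r**2 + r**2) + 5 = 2*r**2 + 5 = 5 + 2*r**2)
(M(-10) + v(-7))*F(12, -4 + 3) = ((-10)**2 + (5 + 2*(-7)**2))*0 = (100 + (5 + 2*49))*0 = (100 + (5 + 98))*0 = (100 + 103)*0 = 203*0 = 0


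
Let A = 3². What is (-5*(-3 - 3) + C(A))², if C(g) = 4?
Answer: 1156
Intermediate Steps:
A = 9
(-5*(-3 - 3) + C(A))² = (-5*(-3 - 3) + 4)² = (-5*(-6) + 4)² = (30 + 4)² = 34² = 1156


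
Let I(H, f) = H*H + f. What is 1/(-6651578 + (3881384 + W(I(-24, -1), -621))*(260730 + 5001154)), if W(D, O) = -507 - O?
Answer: 1/20423985570654 ≈ 4.8962e-14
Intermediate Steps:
I(H, f) = f + H² (I(H, f) = H² + f = f + H²)
1/(-6651578 + (3881384 + W(I(-24, -1), -621))*(260730 + 5001154)) = 1/(-6651578 + (3881384 + (-507 - 1*(-621)))*(260730 + 5001154)) = 1/(-6651578 + (3881384 + (-507 + 621))*5261884) = 1/(-6651578 + (3881384 + 114)*5261884) = 1/(-6651578 + 3881498*5261884) = 1/(-6651578 + 20423992222232) = 1/20423985570654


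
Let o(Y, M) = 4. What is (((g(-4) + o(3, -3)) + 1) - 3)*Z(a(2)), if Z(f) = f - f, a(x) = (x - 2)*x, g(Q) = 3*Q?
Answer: 0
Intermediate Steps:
a(x) = x*(-2 + x) (a(x) = (-2 + x)*x = x*(-2 + x))
Z(f) = 0
(((g(-4) + o(3, -3)) + 1) - 3)*Z(a(2)) = (((3*(-4) + 4) + 1) - 3)*0 = (((-12 + 4) + 1) - 3)*0 = ((-8 + 1) - 3)*0 = (-7 - 3)*0 = -10*0 = 0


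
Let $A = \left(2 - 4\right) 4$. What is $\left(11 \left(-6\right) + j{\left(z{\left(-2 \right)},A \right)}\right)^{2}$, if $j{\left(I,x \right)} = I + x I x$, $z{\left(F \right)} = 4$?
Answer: $37636$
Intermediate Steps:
$A = -8$ ($A = \left(2 - 4\right) 4 = \left(-2\right) 4 = -8$)
$j{\left(I,x \right)} = I + I x^{2}$
$\left(11 \left(-6\right) + j{\left(z{\left(-2 \right)},A \right)}\right)^{2} = \left(11 \left(-6\right) + 4 \left(1 + \left(-8\right)^{2}\right)\right)^{2} = \left(-66 + 4 \left(1 + 64\right)\right)^{2} = \left(-66 + 4 \cdot 65\right)^{2} = \left(-66 + 260\right)^{2} = 194^{2} = 37636$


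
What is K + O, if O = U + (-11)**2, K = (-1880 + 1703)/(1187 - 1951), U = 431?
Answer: 421905/764 ≈ 552.23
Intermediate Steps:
K = 177/764 (K = -177/(-764) = -177*(-1/764) = 177/764 ≈ 0.23168)
O = 552 (O = 431 + (-11)**2 = 431 + 121 = 552)
K + O = 177/764 + 552 = 421905/764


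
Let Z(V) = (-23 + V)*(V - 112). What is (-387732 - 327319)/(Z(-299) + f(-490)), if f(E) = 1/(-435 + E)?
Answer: -661422175/122416349 ≈ -5.4031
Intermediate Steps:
Z(V) = (-112 + V)*(-23 + V) (Z(V) = (-23 + V)*(-112 + V) = (-112 + V)*(-23 + V))
(-387732 - 327319)/(Z(-299) + f(-490)) = (-387732 - 327319)/((2576 + (-299)² - 135*(-299)) + 1/(-435 - 490)) = -715051/((2576 + 89401 + 40365) + 1/(-925)) = -715051/(132342 - 1/925) = -715051/122416349/925 = -715051*925/122416349 = -661422175/122416349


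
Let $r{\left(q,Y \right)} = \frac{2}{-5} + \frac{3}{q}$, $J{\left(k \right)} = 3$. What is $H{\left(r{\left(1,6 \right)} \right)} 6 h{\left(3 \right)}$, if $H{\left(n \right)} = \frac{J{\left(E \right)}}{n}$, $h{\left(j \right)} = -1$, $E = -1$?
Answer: $- \frac{90}{13} \approx -6.9231$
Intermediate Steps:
$r{\left(q,Y \right)} = - \frac{2}{5} + \frac{3}{q}$ ($r{\left(q,Y \right)} = 2 \left(- \frac{1}{5}\right) + \frac{3}{q} = - \frac{2}{5} + \frac{3}{q}$)
$H{\left(n \right)} = \frac{3}{n}$
$H{\left(r{\left(1,6 \right)} \right)} 6 h{\left(3 \right)} = \frac{3}{- \frac{2}{5} + \frac{3}{1}} \cdot 6 \left(-1\right) = \frac{3}{- \frac{2}{5} + 3 \cdot 1} \cdot 6 \left(-1\right) = \frac{3}{- \frac{2}{5} + 3} \cdot 6 \left(-1\right) = \frac{3}{\frac{13}{5}} \cdot 6 \left(-1\right) = 3 \cdot \frac{5}{13} \cdot 6 \left(-1\right) = \frac{15}{13} \cdot 6 \left(-1\right) = \frac{90}{13} \left(-1\right) = - \frac{90}{13}$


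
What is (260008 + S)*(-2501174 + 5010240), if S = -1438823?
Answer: -2957724636790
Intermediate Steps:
(260008 + S)*(-2501174 + 5010240) = (260008 - 1438823)*(-2501174 + 5010240) = -1178815*2509066 = -2957724636790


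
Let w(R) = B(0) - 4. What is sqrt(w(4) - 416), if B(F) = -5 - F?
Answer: 5*I*sqrt(17) ≈ 20.616*I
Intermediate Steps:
w(R) = -9 (w(R) = (-5 - 1*0) - 4 = (-5 + 0) - 4 = -5 - 4 = -9)
sqrt(w(4) - 416) = sqrt(-9 - 416) = sqrt(-425) = 5*I*sqrt(17)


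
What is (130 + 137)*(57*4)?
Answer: 60876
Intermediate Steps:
(130 + 137)*(57*4) = 267*228 = 60876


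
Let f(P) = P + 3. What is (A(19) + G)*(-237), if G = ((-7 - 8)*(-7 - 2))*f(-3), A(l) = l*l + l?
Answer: -90060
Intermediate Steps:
f(P) = 3 + P
A(l) = l + l**2 (A(l) = l**2 + l = l + l**2)
G = 0 (G = ((-7 - 8)*(-7 - 2))*(3 - 3) = -15*(-9)*0 = 135*0 = 0)
(A(19) + G)*(-237) = (19*(1 + 19) + 0)*(-237) = (19*20 + 0)*(-237) = (380 + 0)*(-237) = 380*(-237) = -90060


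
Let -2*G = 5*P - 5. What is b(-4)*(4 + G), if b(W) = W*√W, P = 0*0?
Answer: -52*I ≈ -52.0*I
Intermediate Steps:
P = 0
G = 5/2 (G = -(5*0 - 5)/2 = -(0 - 5)/2 = -½*(-5) = 5/2 ≈ 2.5000)
b(W) = W^(3/2)
b(-4)*(4 + G) = (-4)^(3/2)*(4 + 5/2) = -8*I*(13/2) = -52*I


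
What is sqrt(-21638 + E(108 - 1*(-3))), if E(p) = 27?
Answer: I*sqrt(21611) ≈ 147.01*I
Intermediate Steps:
sqrt(-21638 + E(108 - 1*(-3))) = sqrt(-21638 + 27) = sqrt(-21611) = I*sqrt(21611)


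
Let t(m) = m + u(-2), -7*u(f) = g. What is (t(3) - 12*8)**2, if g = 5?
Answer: 430336/49 ≈ 8782.4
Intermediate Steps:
u(f) = -5/7 (u(f) = -1/7*5 = -5/7)
t(m) = -5/7 + m (t(m) = m - 5/7 = -5/7 + m)
(t(3) - 12*8)**2 = ((-5/7 + 3) - 12*8)**2 = (16/7 - 96)**2 = (-656/7)**2 = 430336/49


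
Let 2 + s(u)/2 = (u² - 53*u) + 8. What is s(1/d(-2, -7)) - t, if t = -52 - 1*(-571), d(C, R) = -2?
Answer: -907/2 ≈ -453.50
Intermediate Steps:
s(u) = 12 - 106*u + 2*u² (s(u) = -4 + 2*((u² - 53*u) + 8) = -4 + 2*(8 + u² - 53*u) = -4 + (16 - 106*u + 2*u²) = 12 - 106*u + 2*u²)
t = 519 (t = -52 + 571 = 519)
s(1/d(-2, -7)) - t = (12 - 106/(-2) + 2*(1/(-2))²) - 1*519 = (12 - 106*(-½) + 2*(-½)²) - 519 = (12 + 53 + 2*(¼)) - 519 = (12 + 53 + ½) - 519 = 131/2 - 519 = -907/2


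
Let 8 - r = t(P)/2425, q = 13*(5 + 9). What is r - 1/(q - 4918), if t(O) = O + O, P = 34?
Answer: 91558777/11484800 ≈ 7.9722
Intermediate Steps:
t(O) = 2*O
q = 182 (q = 13*14 = 182)
r = 19332/2425 (r = 8 - 2*34/2425 = 8 - 68/2425 = 19332/2425 ≈ 7.9720)
r - 1/(q - 4918) = 19332/2425 - 1/(182 - 4918) = 19332/2425 - 1/(-4736) = 19332/2425 - 1*(-1/4736) = 19332/2425 + 1/4736 = 91558777/11484800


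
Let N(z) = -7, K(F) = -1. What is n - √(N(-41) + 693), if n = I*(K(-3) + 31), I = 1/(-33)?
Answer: -10/11 - 7*√14 ≈ -27.101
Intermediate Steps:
I = -1/33 ≈ -0.030303
n = -10/11 (n = -(-1 + 31)/33 = -1/33*30 = -10/11 ≈ -0.90909)
n - √(N(-41) + 693) = -10/11 - √(-7 + 693) = -10/11 - √686 = -10/11 - 7*√14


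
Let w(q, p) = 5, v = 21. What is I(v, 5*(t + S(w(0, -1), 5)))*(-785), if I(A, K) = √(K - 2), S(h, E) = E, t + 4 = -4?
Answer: -785*I*√17 ≈ -3236.6*I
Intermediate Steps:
t = -8 (t = -4 - 4 = -8)
I(A, K) = √(-2 + K)
I(v, 5*(t + S(w(0, -1), 5)))*(-785) = √(-2 + 5*(-8 + 5))*(-785) = √(-2 + 5*(-3))*(-785) = √(-2 - 15)*(-785) = √(-17)*(-785) = (I*√17)*(-785) = -785*I*√17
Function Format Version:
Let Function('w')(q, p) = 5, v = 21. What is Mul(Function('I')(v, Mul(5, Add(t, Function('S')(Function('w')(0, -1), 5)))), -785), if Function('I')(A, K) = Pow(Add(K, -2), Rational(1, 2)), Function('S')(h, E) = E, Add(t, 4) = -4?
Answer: Mul(-785, I, Pow(17, Rational(1, 2))) ≈ Mul(-3236.6, I)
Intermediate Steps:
t = -8 (t = Add(-4, -4) = -8)
Function('I')(A, K) = Pow(Add(-2, K), Rational(1, 2))
Mul(Function('I')(v, Mul(5, Add(t, Function('S')(Function('w')(0, -1), 5)))), -785) = Mul(Pow(Add(-2, Mul(5, Add(-8, 5))), Rational(1, 2)), -785) = Mul(Pow(Add(-2, Mul(5, -3)), Rational(1, 2)), -785) = Mul(Pow(Add(-2, -15), Rational(1, 2)), -785) = Mul(Pow(-17, Rational(1, 2)), -785) = Mul(Mul(I, Pow(17, Rational(1, 2))), -785) = Mul(-785, I, Pow(17, Rational(1, 2)))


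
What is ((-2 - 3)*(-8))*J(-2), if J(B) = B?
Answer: -80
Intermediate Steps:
((-2 - 3)*(-8))*J(-2) = ((-2 - 3)*(-8))*(-2) = -5*(-8)*(-2) = 40*(-2) = -80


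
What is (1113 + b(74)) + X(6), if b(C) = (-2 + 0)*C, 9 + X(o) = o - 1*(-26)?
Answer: 988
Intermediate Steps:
X(o) = 17 + o (X(o) = -9 + (o - 1*(-26)) = -9 + (o + 26) = -9 + (26 + o) = 17 + o)
b(C) = -2*C
(1113 + b(74)) + X(6) = (1113 - 2*74) + (17 + 6) = (1113 - 148) + 23 = 965 + 23 = 988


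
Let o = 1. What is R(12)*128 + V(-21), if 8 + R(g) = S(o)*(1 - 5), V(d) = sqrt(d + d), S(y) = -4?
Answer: 1024 + I*sqrt(42) ≈ 1024.0 + 6.4807*I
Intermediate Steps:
V(d) = sqrt(2)*sqrt(d) (V(d) = sqrt(2*d) = sqrt(2)*sqrt(d))
R(g) = 8 (R(g) = -8 - 4*(1 - 5) = -8 - 4*(-4) = -8 + 16 = 8)
R(12)*128 + V(-21) = 8*128 + sqrt(2)*sqrt(-21) = 1024 + sqrt(2)*(I*sqrt(21)) = 1024 + I*sqrt(42)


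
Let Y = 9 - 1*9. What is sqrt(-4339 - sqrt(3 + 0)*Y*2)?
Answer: I*sqrt(4339) ≈ 65.871*I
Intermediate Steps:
Y = 0 (Y = 9 - 9 = 0)
sqrt(-4339 - sqrt(3 + 0)*Y*2) = sqrt(-4339 - sqrt(3 + 0)*0*2) = sqrt(-4339 - sqrt(3)*0*2) = sqrt(-4339 - 0*2) = sqrt(-4339 - 1*0) = sqrt(-4339 + 0) = sqrt(-4339) = I*sqrt(4339)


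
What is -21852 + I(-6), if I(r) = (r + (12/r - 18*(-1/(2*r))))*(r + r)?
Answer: -21738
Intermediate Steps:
I(r) = 2*r*(r + 21/r) (I(r) = (r + (12/r - 18*(-1/(2*r))))*(2*r) = (r + (12/r - (-9)/r))*(2*r) = (r + (12/r + 9/r))*(2*r) = (r + 21/r)*(2*r) = 2*r*(r + 21/r))
-21852 + I(-6) = -21852 + (42 + 2*(-6)²) = -21852 + (42 + 2*36) = -21852 + (42 + 72) = -21852 + 114 = -21738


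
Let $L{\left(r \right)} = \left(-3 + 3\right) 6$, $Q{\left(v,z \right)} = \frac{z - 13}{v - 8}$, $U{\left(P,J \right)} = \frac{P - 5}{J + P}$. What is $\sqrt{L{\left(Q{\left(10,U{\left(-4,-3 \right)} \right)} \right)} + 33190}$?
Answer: $\sqrt{33190} \approx 182.18$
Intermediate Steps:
$U{\left(P,J \right)} = \frac{-5 + P}{J + P}$
$Q{\left(v,z \right)} = \frac{-13 + z}{-8 + v}$
$L{\left(r \right)} = 0$ ($L{\left(r \right)} = 0 \cdot 6 = 0$)
$\sqrt{L{\left(Q{\left(10,U{\left(-4,-3 \right)} \right)} \right)} + 33190} = \sqrt{0 + 33190} = \sqrt{33190}$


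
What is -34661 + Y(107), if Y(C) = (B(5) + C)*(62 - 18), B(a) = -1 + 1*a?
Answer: -29777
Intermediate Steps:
B(a) = -1 + a
Y(C) = 176 + 44*C (Y(C) = ((-1 + 5) + C)*(62 - 18) = (4 + C)*44 = 176 + 44*C)
-34661 + Y(107) = -34661 + (176 + 44*107) = -34661 + (176 + 4708) = -34661 + 4884 = -29777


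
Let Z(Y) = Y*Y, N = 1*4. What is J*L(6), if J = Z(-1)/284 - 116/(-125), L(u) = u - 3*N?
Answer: -99207/17750 ≈ -5.5891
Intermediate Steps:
N = 4
L(u) = -12 + u (L(u) = u - 3*4 = u - 12 = -12 + u)
Z(Y) = Y²
J = 33069/35500 (J = (-1)²/284 - 116/(-125) = 1*(1/284) - 116*(-1/125) = 1/284 + 116/125 = 33069/35500 ≈ 0.93152)
J*L(6) = 33069*(-12 + 6)/35500 = (33069/35500)*(-6) = -99207/17750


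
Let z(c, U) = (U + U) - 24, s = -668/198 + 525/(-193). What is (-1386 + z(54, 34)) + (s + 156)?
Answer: -22777339/19107 ≈ -1192.1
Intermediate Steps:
s = -116437/19107 (s = -668*1/198 + 525*(-1/193) = -334/99 - 525/193 = -116437/19107 ≈ -6.0939)
z(c, U) = -24 + 2*U (z(c, U) = 2*U - 24 = -24 + 2*U)
(-1386 + z(54, 34)) + (s + 156) = (-1386 + (-24 + 2*34)) + (-116437/19107 + 156) = (-1386 + (-24 + 68)) + 2864255/19107 = (-1386 + 44) + 2864255/19107 = -1342 + 2864255/19107 = -22777339/19107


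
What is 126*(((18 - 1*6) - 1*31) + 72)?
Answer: 6678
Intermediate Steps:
126*(((18 - 1*6) - 1*31) + 72) = 126*(((18 - 6) - 31) + 72) = 126*((12 - 31) + 72) = 126*(-19 + 72) = 126*53 = 6678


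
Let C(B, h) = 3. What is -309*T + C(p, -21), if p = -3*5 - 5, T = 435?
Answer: -134412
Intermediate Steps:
p = -20 (p = -15 - 5 = -20)
-309*T + C(p, -21) = -309*435 + 3 = -134415 + 3 = -134412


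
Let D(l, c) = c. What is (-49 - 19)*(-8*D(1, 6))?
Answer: 3264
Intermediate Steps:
(-49 - 19)*(-8*D(1, 6)) = (-49 - 19)*(-8*6) = -68*(-48) = 3264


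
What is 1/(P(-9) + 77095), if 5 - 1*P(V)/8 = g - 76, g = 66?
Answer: 1/77215 ≈ 1.2951e-5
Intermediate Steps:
P(V) = 120 (P(V) = 40 - 8*(66 - 76) = 40 - 8*(-10) = 40 + 80 = 120)
1/(P(-9) + 77095) = 1/(120 + 77095) = 1/77215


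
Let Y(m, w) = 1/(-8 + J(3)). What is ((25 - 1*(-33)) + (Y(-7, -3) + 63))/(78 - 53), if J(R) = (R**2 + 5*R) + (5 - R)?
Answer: 2179/450 ≈ 4.8422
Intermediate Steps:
J(R) = 5 + R**2 + 4*R
Y(m, w) = 1/18 (Y(m, w) = 1/(-8 + (5 + 3**2 + 4*3)) = 1/(-8 + (5 + 9 + 12)) = 1/(-8 + 26) = 1/18)
((25 - 1*(-33)) + (Y(-7, -3) + 63))/(78 - 53) = ((25 - 1*(-33)) + (1/18 + 63))/(78 - 53) = ((25 + 33) + 1135/18)/25 = (58 + 1135/18)/25 = (1/25)*(2179/18) = 2179/450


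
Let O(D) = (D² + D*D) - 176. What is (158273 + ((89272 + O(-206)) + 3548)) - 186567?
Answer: 149222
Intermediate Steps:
O(D) = -176 + 2*D² (O(D) = (D² + D²) - 176 = 2*D² - 176 = -176 + 2*D²)
(158273 + ((89272 + O(-206)) + 3548)) - 186567 = (158273 + ((89272 + (-176 + 2*(-206)²)) + 3548)) - 186567 = (158273 + ((89272 + (-176 + 2*42436)) + 3548)) - 186567 = (158273 + ((89272 + (-176 + 84872)) + 3548)) - 186567 = (158273 + ((89272 + 84696) + 3548)) - 186567 = (158273 + (173968 + 3548)) - 186567 = (158273 + 177516) - 186567 = 335789 - 186567 = 149222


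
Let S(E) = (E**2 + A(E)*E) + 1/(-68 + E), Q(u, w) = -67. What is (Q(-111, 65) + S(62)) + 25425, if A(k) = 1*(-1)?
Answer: 174839/6 ≈ 29140.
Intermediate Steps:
A(k) = -1
S(E) = E**2 + 1/(-68 + E) - E (S(E) = (E**2 - E) + 1/(-68 + E) = E**2 + 1/(-68 + E) - E)
(Q(-111, 65) + S(62)) + 25425 = (-67 + (1 + 62**3 - 69*62**2 + 68*62)/(-68 + 62)) + 25425 = (-67 + (1 + 238328 - 69*3844 + 4216)/(-6)) + 25425 = (-67 - (1 + 238328 - 265236 + 4216)/6) + 25425 = (-67 - 1/6*(-22691)) + 25425 = (-67 + 22691/6) + 25425 = 22289/6 + 25425 = 174839/6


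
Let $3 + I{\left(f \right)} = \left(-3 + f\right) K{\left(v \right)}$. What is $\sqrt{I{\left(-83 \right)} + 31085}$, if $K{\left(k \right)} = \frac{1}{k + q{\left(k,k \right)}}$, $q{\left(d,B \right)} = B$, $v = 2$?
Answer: $\frac{\sqrt{124242}}{2} \approx 176.24$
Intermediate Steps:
$K{\left(k \right)} = \frac{1}{2 k}$ ($K{\left(k \right)} = \frac{1}{k + k} = \frac{1}{2 k}$)
$I{\left(f \right)} = - \frac{15}{4} + \frac{f}{4}$ ($I{\left(f \right)} = -3 + \left(-3 + f\right) \frac{1}{2 \cdot 2} = -3 + \left(-3 + f\right) \frac{1}{2} \cdot \frac{1}{2} = -3 + \left(-3 + f\right) \frac{1}{4} = -3 + \left(- \frac{3}{4} + \frac{f}{4}\right) = - \frac{15}{4} + \frac{f}{4}$)
$\sqrt{I{\left(-83 \right)} + 31085} = \sqrt{\left(- \frac{15}{4} + \frac{1}{4} \left(-83\right)\right) + 31085} = \sqrt{\left(- \frac{15}{4} - \frac{83}{4}\right) + 31085} = \sqrt{- \frac{49}{2} + 31085} = \sqrt{\frac{62121}{2}} = \frac{\sqrt{124242}}{2}$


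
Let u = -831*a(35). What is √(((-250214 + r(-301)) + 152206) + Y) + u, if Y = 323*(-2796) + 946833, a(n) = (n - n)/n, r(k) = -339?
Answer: I*√54622 ≈ 233.71*I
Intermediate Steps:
a(n) = 0 (a(n) = 0/n = 0)
Y = 43725 (Y = -903108 + 946833 = 43725)
u = 0 (u = -831*0 = 0)
√(((-250214 + r(-301)) + 152206) + Y) + u = √(((-250214 - 339) + 152206) + 43725) + 0 = √((-250553 + 152206) + 43725) + 0 = √(-98347 + 43725) + 0 = √(-54622) + 0 = I*√54622 + 0 = I*√54622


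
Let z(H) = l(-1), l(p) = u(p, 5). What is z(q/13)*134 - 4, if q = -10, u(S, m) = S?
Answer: -138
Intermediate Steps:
l(p) = p
z(H) = -1
z(q/13)*134 - 4 = -1*134 - 4 = -134 - 4 = -138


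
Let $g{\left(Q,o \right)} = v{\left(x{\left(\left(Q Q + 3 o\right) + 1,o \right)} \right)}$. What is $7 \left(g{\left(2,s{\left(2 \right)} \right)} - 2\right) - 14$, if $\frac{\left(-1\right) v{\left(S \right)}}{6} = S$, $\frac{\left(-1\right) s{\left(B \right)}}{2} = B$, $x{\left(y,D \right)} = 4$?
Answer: $-196$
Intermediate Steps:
$s{\left(B \right)} = - 2 B$
$v{\left(S \right)} = - 6 S$
$g{\left(Q,o \right)} = -24$ ($g{\left(Q,o \right)} = \left(-6\right) 4 = -24$)
$7 \left(g{\left(2,s{\left(2 \right)} \right)} - 2\right) - 14 = 7 \left(-24 - 2\right) - 14 = 7 \left(-26\right) - 14 = -182 - 14 = -196$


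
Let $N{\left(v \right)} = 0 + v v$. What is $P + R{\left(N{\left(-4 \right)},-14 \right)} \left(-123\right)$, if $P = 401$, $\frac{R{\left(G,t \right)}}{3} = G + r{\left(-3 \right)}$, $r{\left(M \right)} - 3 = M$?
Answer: $-5503$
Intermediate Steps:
$r{\left(M \right)} = 3 + M$
$N{\left(v \right)} = v^{2}$ ($N{\left(v \right)} = 0 + v^{2} = v^{2}$)
$R{\left(G,t \right)} = 3 G$ ($R{\left(G,t \right)} = 3 \left(G + \left(3 - 3\right)\right) = 3 \left(G + 0\right) = 3 G$)
$P + R{\left(N{\left(-4 \right)},-14 \right)} \left(-123\right) = 401 + 3 \left(-4\right)^{2} \left(-123\right) = 401 + 3 \cdot 16 \left(-123\right) = 401 + 48 \left(-123\right) = 401 - 5904 = -5503$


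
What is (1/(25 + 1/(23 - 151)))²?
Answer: 16384/10233601 ≈ 0.0016010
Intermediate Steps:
(1/(25 + 1/(23 - 151)))² = (1/(25 + 1/(-128)))² = (1/(25 - 1/128))² = (1/(3199/128))² = (128/3199)² = 16384/10233601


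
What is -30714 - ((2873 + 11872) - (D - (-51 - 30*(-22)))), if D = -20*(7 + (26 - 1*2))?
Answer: -46688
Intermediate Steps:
D = -620 (D = -20*(7 + (26 - 2)) = -20*(7 + 24) = -20*31 = -620)
-30714 - ((2873 + 11872) - (D - (-51 - 30*(-22)))) = -30714 - ((2873 + 11872) - (-620 - (-51 - 30*(-22)))) = -30714 - (14745 - (-620 - (-51 + 660))) = -30714 - (14745 - (-620 - 1*609)) = -30714 - (14745 - (-620 - 609)) = -30714 - (14745 - 1*(-1229)) = -30714 - (14745 + 1229) = -30714 - 1*15974 = -30714 - 15974 = -46688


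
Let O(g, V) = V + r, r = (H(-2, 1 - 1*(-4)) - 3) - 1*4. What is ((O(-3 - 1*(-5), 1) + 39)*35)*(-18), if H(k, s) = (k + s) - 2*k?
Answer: -25200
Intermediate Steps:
H(k, s) = s - k
r = 0 (r = (((1 - 1*(-4)) - 1*(-2)) - 3) - 1*4 = (((1 + 4) + 2) - 3) - 4 = ((5 + 2) - 3) - 4 = (7 - 3) - 4 = 4 - 4 = 0)
O(g, V) = V (O(g, V) = V + 0 = V)
((O(-3 - 1*(-5), 1) + 39)*35)*(-18) = ((1 + 39)*35)*(-18) = (40*35)*(-18) = 1400*(-18) = -25200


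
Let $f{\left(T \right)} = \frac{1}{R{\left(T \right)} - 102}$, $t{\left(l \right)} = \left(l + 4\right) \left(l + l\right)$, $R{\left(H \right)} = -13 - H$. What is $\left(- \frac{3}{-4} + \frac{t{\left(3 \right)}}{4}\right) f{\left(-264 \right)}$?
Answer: $\frac{45}{596} \approx 0.075503$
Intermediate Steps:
$t{\left(l \right)} = 2 l \left(4 + l\right)$ ($t{\left(l \right)} = \left(4 + l\right) 2 l = 2 l \left(4 + l\right)$)
$f{\left(T \right)} = \frac{1}{-115 - T}$ ($f{\left(T \right)} = \frac{1}{\left(-13 - T\right) - 102} = \frac{1}{-115 - T}$)
$\left(- \frac{3}{-4} + \frac{t{\left(3 \right)}}{4}\right) f{\left(-264 \right)} = \left(- \frac{3}{-4} + \frac{2 \cdot 3 \left(4 + 3\right)}{4}\right) \left(- \frac{1}{115 - 264}\right) = \left(\left(-3\right) \left(- \frac{1}{4}\right) + 2 \cdot 3 \cdot 7 \cdot \frac{1}{4}\right) \left(- \frac{1}{-149}\right) = \left(\frac{3}{4} + 42 \cdot \frac{1}{4}\right) \left(\left(-1\right) \left(- \frac{1}{149}\right)\right) = \left(\frac{3}{4} + \frac{21}{2}\right) \frac{1}{149} = \frac{45}{4} \cdot \frac{1}{149} = \frac{45}{596}$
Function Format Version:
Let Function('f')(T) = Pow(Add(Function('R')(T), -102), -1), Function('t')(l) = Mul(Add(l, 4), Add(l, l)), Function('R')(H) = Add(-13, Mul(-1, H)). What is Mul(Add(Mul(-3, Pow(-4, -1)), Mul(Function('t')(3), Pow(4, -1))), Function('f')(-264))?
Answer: Rational(45, 596) ≈ 0.075503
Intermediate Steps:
Function('t')(l) = Mul(2, l, Add(4, l)) (Function('t')(l) = Mul(Add(4, l), Mul(2, l)) = Mul(2, l, Add(4, l)))
Function('f')(T) = Pow(Add(-115, Mul(-1, T)), -1) (Function('f')(T) = Pow(Add(Add(-13, Mul(-1, T)), -102), -1) = Pow(Add(-115, Mul(-1, T)), -1))
Mul(Add(Mul(-3, Pow(-4, -1)), Mul(Function('t')(3), Pow(4, -1))), Function('f')(-264)) = Mul(Add(Mul(-3, Pow(-4, -1)), Mul(Mul(2, 3, Add(4, 3)), Pow(4, -1))), Mul(-1, Pow(Add(115, -264), -1))) = Mul(Add(Mul(-3, Rational(-1, 4)), Mul(Mul(2, 3, 7), Rational(1, 4))), Mul(-1, Pow(-149, -1))) = Mul(Add(Rational(3, 4), Mul(42, Rational(1, 4))), Mul(-1, Rational(-1, 149))) = Mul(Add(Rational(3, 4), Rational(21, 2)), Rational(1, 149)) = Mul(Rational(45, 4), Rational(1, 149)) = Rational(45, 596)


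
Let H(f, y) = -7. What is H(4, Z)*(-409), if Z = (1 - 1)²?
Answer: 2863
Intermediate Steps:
Z = 0 (Z = 0² = 0)
H(4, Z)*(-409) = -7*(-409) = 2863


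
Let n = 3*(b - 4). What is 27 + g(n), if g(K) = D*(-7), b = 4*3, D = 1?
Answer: 20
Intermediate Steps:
b = 12
n = 24 (n = 3*(12 - 4) = 3*8 = 24)
g(K) = -7 (g(K) = 1*(-7) = -7)
27 + g(n) = 27 - 7 = 20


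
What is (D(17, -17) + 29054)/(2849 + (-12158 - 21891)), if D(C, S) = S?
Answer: -9679/10400 ≈ -0.93067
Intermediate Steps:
(D(17, -17) + 29054)/(2849 + (-12158 - 21891)) = (-17 + 29054)/(2849 + (-12158 - 21891)) = 29037/(2849 - 34049) = 29037/(-31200) = 29037*(-1/31200) = -9679/10400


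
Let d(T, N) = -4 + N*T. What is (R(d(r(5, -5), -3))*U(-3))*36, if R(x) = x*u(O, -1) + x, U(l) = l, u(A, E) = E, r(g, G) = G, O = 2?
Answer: 0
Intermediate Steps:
R(x) = 0 (R(x) = x*(-1) + x = -x + x = 0)
(R(d(r(5, -5), -3))*U(-3))*36 = (0*(-3))*36 = 0*36 = 0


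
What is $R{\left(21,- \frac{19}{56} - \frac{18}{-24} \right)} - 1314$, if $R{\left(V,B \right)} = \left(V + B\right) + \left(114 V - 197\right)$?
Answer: $\frac{50647}{56} \approx 904.41$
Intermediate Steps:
$R{\left(V,B \right)} = -197 + B + 115 V$ ($R{\left(V,B \right)} = \left(B + V\right) + \left(-197 + 114 V\right) = -197 + B + 115 V$)
$R{\left(21,- \frac{19}{56} - \frac{18}{-24} \right)} - 1314 = \left(-197 - \left(- \frac{3}{4} + \frac{19}{56}\right) + 115 \cdot 21\right) - 1314 = \left(-197 - - \frac{23}{56} + 2415\right) - 1314 = \left(-197 + \left(- \frac{19}{56} + \frac{3}{4}\right) + 2415\right) - 1314 = \left(-197 + \frac{23}{56} + 2415\right) - 1314 = \frac{124231}{56} - 1314 = \frac{50647}{56}$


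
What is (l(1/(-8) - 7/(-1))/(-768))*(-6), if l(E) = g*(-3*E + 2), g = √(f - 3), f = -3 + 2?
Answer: -149*I/512 ≈ -0.29102*I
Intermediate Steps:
f = -1
g = 2*I (g = √(-1 - 3) = √(-4) = 2*I ≈ 2.0*I)
l(E) = 2*I*(2 - 3*E) (l(E) = (2*I)*(-3*E + 2) = (2*I)*(2 - 3*E) = 2*I*(2 - 3*E))
(l(1/(-8) - 7/(-1))/(-768))*(-6) = ((I*(4 - 6*(1/(-8) - 7/(-1))))/(-768))*(-6) = ((I*(4 - 6*(1*(-⅛) - 7*(-1))))*(-1/768))*(-6) = ((I*(4 - 6*(-⅛ + 7)))*(-1/768))*(-6) = ((I*(4 - 6*55/8))*(-1/768))*(-6) = ((I*(4 - 165/4))*(-1/768))*(-6) = ((I*(-149/4))*(-1/768))*(-6) = (-149*I/4*(-1/768))*(-6) = (149*I/3072)*(-6) = -149*I/512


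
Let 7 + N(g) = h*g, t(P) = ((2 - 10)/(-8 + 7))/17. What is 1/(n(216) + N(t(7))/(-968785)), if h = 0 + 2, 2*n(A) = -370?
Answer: -16469345/3046828722 ≈ -0.0054054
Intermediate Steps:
t(P) = 8/17 (t(P) = -8/(-1)*(1/17) = -8*(-1)*(1/17) = 8*(1/17) = 8/17)
n(A) = -185 (n(A) = (½)*(-370) = -185)
h = 2
N(g) = -7 + 2*g
1/(n(216) + N(t(7))/(-968785)) = 1/(-185 + (-7 + 2*(8/17))/(-968785)) = 1/(-185 + (-7 + 16/17)*(-1/968785)) = 1/(-185 - 103/17*(-1/968785)) = 1/(-185 + 103/16469345) = 1/(-3046828722/16469345) = -16469345/3046828722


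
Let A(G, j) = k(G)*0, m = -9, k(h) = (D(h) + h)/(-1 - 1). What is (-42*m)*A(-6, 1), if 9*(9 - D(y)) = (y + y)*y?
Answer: 0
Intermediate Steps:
D(y) = 9 - 2*y²/9 (D(y) = 9 - (y + y)*y/9 = 9 - 2*y*y/9 = 9 - 2*y²/9)
k(h) = -9/2 - h/2 + h²/9 (k(h) = ((9 - 2*h²/9) + h)/(-1 - 1) = (9 + h - 2*h²/9)/(-2) = (9 + h - 2*h²/9)*(-½) = -9/2 - h/2 + h²/9)
A(G, j) = 0 (A(G, j) = (-9/2 - G/2 + G²/9)*0 = 0)
(-42*m)*A(-6, 1) = -42*(-9)*0 = 378*0 = 0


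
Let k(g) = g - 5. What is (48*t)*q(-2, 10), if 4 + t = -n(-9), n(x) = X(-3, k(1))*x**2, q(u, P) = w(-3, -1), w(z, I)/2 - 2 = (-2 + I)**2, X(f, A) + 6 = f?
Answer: 765600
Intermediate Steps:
k(g) = -5 + g
X(f, A) = -6 + f
w(z, I) = 4 + 2*(-2 + I)**2
q(u, P) = 22 (q(u, P) = 4 + 2*(-2 - 1)**2 = 4 + 2*(-3)**2 = 4 + 2*9 = 4 + 18 = 22)
n(x) = -9*x**2 (n(x) = (-6 - 3)*x**2 = -9*x**2)
t = 725 (t = -4 - (-9)*(-9)**2 = -4 - (-9)*81 = -4 - 1*(-729) = -4 + 729 = 725)
(48*t)*q(-2, 10) = (48*725)*22 = 34800*22 = 765600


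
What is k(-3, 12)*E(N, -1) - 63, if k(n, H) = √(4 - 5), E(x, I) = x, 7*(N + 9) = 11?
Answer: -63 - 52*I/7 ≈ -63.0 - 7.4286*I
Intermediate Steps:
N = -52/7 (N = -9 + (⅐)*11 = -9 + 11/7 = -52/7 ≈ -7.4286)
k(n, H) = I (k(n, H) = √(-1) = I)
k(-3, 12)*E(N, -1) - 63 = I*(-52/7) - 63 = -52*I/7 - 63 = -63 - 52*I/7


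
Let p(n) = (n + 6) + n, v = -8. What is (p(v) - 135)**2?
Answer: 21025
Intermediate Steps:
p(n) = 6 + 2*n (p(n) = (6 + n) + n = 6 + 2*n)
(p(v) - 135)**2 = ((6 + 2*(-8)) - 135)**2 = ((6 - 16) - 135)**2 = (-10 - 135)**2 = (-145)**2 = 21025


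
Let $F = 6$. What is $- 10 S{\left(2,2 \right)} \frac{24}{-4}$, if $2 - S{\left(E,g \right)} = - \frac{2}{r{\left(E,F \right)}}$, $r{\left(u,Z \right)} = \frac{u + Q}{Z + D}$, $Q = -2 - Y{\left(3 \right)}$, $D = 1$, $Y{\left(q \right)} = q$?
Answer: $-160$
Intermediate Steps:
$Q = -5$ ($Q = -2 - 3 = -5$)
$r{\left(u,Z \right)} = \frac{-5 + u}{1 + Z}$ ($r{\left(u,Z \right)} = \frac{u - 5}{Z + 1} = \frac{-5 + u}{1 + Z}$)
$S{\left(E,g \right)} = 2 + \frac{2}{- \frac{5}{7} + \frac{E}{7}}$ ($S{\left(E,g \right)} = 2 - - \frac{2}{\frac{1}{1 + 6} \left(-5 + E\right)} = 2 - - \frac{2}{\frac{1}{7} \left(-5 + E\right)} = 2 - - \frac{2}{- \frac{5}{7} + \frac{E}{7}} = 2 + \frac{2}{- \frac{5}{7} + \frac{E}{7}}$)
$- 10 S{\left(2,2 \right)} \frac{24}{-4} = - 10 \frac{2 \left(2 + 2\right)}{-5 + 2} \frac{24}{-4} = - 10 \cdot 2 \frac{1}{-3} \cdot 4 \cdot 24 \left(- \frac{1}{4}\right) = - 10 \cdot 2 \left(- \frac{1}{3}\right) 4 \left(-6\right) = \left(-10\right) \left(- \frac{8}{3}\right) \left(-6\right) = \frac{80}{3} \left(-6\right) = -160$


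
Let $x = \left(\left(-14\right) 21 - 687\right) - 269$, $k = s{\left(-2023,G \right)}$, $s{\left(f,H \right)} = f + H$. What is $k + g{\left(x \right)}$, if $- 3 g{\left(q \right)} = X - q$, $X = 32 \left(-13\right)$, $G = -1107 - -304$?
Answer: $-3104$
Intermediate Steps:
$G = -803$ ($G = -1107 + 304 = -803$)
$s{\left(f,H \right)} = H + f$
$X = -416$
$k = -2826$ ($k = -803 - 2023 = -2826$)
$x = -1250$ ($x = \left(-294 - 687\right) - 269 = -981 - 269 = -1250$)
$g{\left(q \right)} = \frac{416}{3} + \frac{q}{3}$ ($g{\left(q \right)} = - \frac{-416 - q}{3} = \frac{416}{3} + \frac{q}{3}$)
$k + g{\left(x \right)} = -2826 + \left(\frac{416}{3} + \frac{1}{3} \left(-1250\right)\right) = -2826 + \left(\frac{416}{3} - \frac{1250}{3}\right) = -2826 - 278 = -3104$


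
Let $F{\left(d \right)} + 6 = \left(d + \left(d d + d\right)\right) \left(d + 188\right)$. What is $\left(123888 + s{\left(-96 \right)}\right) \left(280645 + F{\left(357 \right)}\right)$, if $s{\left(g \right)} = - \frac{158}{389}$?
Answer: $\frac{3379698826483876}{389} \approx 8.6882 \cdot 10^{12}$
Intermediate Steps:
$F{\left(d \right)} = -6 + \left(188 + d\right) \left(d^{2} + 2 d\right)$ ($F{\left(d \right)} = -6 + \left(d + \left(d d + d\right)\right) \left(d + 188\right) = -6 + \left(d + \left(d^{2} + d\right)\right) \left(188 + d\right) = -6 + \left(d + \left(d + d^{2}\right)\right) \left(188 + d\right) = -6 + \left(d^{2} + 2 d\right) \left(188 + d\right) = -6 + \left(188 + d\right) \left(d^{2} + 2 d\right)$)
$s{\left(g \right)} = - \frac{158}{389}$ ($s{\left(g \right)} = \left(-158\right) \frac{1}{389} = - \frac{158}{389}$)
$\left(123888 + s{\left(-96 \right)}\right) \left(280645 + F{\left(357 \right)}\right) = \left(123888 - \frac{158}{389}\right) \left(280645 + \left(-6 + 357^{3} + 190 \cdot 357^{2} + 376 \cdot 357\right)\right) = \frac{48192274 \left(280645 + \left(-6 + 45499293 + 190 \cdot 127449 + 134232\right)\right)}{389} = \frac{48192274 \left(280645 + \left(-6 + 45499293 + 24215310 + 134232\right)\right)}{389} = \frac{48192274 \left(280645 + 69848829\right)}{389} = \frac{48192274}{389} \cdot 70129474 = \frac{3379698826483876}{389}$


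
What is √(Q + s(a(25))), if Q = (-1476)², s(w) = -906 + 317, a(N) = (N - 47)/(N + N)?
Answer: √2177987 ≈ 1475.8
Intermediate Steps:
a(N) = (-47 + N)/(2*N) (a(N) = (-47 + N)/((2*N)) = (-47 + N)*(1/(2*N)) = (-47 + N)/(2*N))
s(w) = -589
Q = 2178576
√(Q + s(a(25))) = √(2178576 - 589) = √2177987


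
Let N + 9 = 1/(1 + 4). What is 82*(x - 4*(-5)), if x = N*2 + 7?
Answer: 3854/5 ≈ 770.80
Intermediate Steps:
N = -44/5 (N = -9 + 1/(1 + 4) = -9 + 1/5 = -44/5 ≈ -8.8000)
x = -53/5 (x = -44/5*2 + 7 = -88/5 + 7 = -53/5 ≈ -10.600)
82*(x - 4*(-5)) = 82*(-53/5 - 4*(-5)) = 82*(-53/5 + 20) = 82*(47/5) = 3854/5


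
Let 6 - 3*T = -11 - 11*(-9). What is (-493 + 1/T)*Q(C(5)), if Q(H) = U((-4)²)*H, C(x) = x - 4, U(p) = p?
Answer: -323432/41 ≈ -7888.6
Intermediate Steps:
C(x) = -4 + x
Q(H) = 16*H (Q(H) = (-4)²*H = 16*H)
T = -82/3 (T = 2 - (-11 - 11*(-9))/3 = 2 - (-11 + 99)/3 = 2 - ⅓*88 = 2 - 88/3 = -82/3 ≈ -27.333)
(-493 + 1/T)*Q(C(5)) = (-493 + 1/(-82/3))*(16*(-4 + 5)) = (-493 - 3/82)*(16*1) = -40429/82*16 = -323432/41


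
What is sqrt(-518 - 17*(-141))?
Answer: sqrt(1879) ≈ 43.347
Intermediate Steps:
sqrt(-518 - 17*(-141)) = sqrt(-518 + 2397) = sqrt(1879)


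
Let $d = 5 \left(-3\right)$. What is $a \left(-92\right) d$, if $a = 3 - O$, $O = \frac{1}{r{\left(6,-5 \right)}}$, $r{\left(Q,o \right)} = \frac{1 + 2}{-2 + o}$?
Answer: $7360$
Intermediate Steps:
$r{\left(Q,o \right)} = \frac{3}{-2 + o}$
$O = - \frac{7}{3}$ ($O = \frac{1}{3 \frac{1}{-2 - 5}} = \frac{1}{3 \frac{1}{-7}} = \frac{1}{3 \left(- \frac{1}{7}\right)} = \frac{1}{- \frac{3}{7}} = - \frac{7}{3} \approx -2.3333$)
$d = -15$
$a = \frac{16}{3}$ ($a = 3 - - \frac{7}{3} = 3 + \frac{7}{3} = \frac{16}{3} \approx 5.3333$)
$a \left(-92\right) d = \frac{16}{3} \left(-92\right) \left(-15\right) = \left(- \frac{1472}{3}\right) \left(-15\right) = 7360$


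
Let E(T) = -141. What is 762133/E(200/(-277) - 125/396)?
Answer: -762133/141 ≈ -5405.2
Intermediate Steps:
762133/E(200/(-277) - 125/396) = 762133/(-141) = 762133*(-1/141) = -762133/141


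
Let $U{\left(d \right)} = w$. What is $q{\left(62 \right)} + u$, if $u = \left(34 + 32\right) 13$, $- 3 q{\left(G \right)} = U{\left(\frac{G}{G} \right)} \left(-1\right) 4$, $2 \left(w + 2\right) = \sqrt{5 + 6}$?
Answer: $\frac{2566}{3} + \frac{2 \sqrt{11}}{3} \approx 857.54$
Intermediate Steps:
$w = -2 + \frac{\sqrt{11}}{2}$ ($w = -2 + \frac{\sqrt{5 + 6}}{2} = -2 + \frac{\sqrt{11}}{2} \approx -0.34169$)
$U{\left(d \right)} = -2 + \frac{\sqrt{11}}{2}$
$q{\left(G \right)} = - \frac{8}{3} + \frac{2 \sqrt{11}}{3}$ ($q{\left(G \right)} = - \frac{\left(-2 + \frac{\sqrt{11}}{2}\right) \left(-1\right) 4}{3} = - \frac{\left(2 - \frac{\sqrt{11}}{2}\right) 4}{3} = - \frac{8 - 2 \sqrt{11}}{3} = - \frac{8}{3} + \frac{2 \sqrt{11}}{3}$)
$u = 858$ ($u = 66 \cdot 13 = 858$)
$q{\left(62 \right)} + u = \left(- \frac{8}{3} + \frac{2 \sqrt{11}}{3}\right) + 858 = \frac{2566}{3} + \frac{2 \sqrt{11}}{3}$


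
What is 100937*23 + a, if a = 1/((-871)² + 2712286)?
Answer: 8057934047778/3470927 ≈ 2.3216e+6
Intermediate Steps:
a = 1/3470927 (a = 1/(758641 + 2712286) = 1/3470927 ≈ 2.8811e-7)
100937*23 + a = 100937*23 + 1/3470927 = 2321551 + 1/3470927 = 8057934047778/3470927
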